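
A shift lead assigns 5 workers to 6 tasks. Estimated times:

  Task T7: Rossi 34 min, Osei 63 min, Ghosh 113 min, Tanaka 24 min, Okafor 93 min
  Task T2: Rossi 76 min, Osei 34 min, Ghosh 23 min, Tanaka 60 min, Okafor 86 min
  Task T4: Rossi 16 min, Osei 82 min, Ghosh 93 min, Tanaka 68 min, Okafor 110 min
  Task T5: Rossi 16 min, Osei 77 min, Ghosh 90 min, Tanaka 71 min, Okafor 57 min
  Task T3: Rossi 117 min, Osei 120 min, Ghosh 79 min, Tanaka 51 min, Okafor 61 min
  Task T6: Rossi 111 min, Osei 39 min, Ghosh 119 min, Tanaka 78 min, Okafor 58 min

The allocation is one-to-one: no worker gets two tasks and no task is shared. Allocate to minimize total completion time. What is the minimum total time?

Minimum total: 159 min

This is the linear assignment problem.
Optimal: Rossi→Task T4 (16 min), Osei→Task T6 (39 min), Ghosh→Task T2 (23 min), Tanaka→Task T7 (24 min), Okafor→Task T5 (57 min) — total 16+39+23+24+57 = 159 min.
Row-greedy (each worker in turn takes its cheapest remaining task) gives 210 min, worse by 51.
Next-best assignment: Rossi→Task T4, Osei→Task T6, Ghosh→Task T2, Tanaka→Task T7, Okafor→Task T3 = 163 min.
Swapping Okafor↔Rossi (Okafor→Task T4 110 min, Rossi→Task T5 16 min) adds 53.
No other one-to-one assignment undercuts 159 min.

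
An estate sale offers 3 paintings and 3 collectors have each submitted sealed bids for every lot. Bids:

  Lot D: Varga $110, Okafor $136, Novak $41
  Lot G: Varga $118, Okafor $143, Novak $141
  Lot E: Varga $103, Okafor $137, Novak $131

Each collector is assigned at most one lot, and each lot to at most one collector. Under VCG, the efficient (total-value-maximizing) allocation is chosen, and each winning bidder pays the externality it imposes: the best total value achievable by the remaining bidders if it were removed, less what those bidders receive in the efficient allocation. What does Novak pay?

Novak pays $8.

Efficient allocation: Varga→Lot D ($110), Okafor→Lot E ($137), Novak→Lot G ($141); total welfare W = $388.
Novak receives Lot G at value $141, so the others get W − 141 = $247.
Without Novak: best allocation of the remaining 2 bidders over all 3 lots is Varga→Lot G ($118), Okafor→Lot E ($137), total $255.
VCG payment = (others' best without Novak) − (others' welfare with Novak) = 255 − 247 = $8.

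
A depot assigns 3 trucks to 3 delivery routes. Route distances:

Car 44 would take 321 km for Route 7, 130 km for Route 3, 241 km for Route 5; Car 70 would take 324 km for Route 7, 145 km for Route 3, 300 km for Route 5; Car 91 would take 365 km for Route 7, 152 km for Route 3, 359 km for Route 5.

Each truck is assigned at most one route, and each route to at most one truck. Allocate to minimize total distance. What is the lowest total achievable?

Min total: 717 km

Treat this as an assignment problem: match each truck to one route.
Optimal: Car 44→Route 5 (241 km), Car 70→Route 7 (324 km), Car 91→Route 3 (152 km) — total 241+324+152 = 717 km.
Next-best assignment: Car 44→Route 5, Car 70→Route 3, Car 91→Route 7 = 751 km.
Swapping Car 70↔Car 91 (Car 70→Route 3 145 km, Car 91→Route 7 365 km) adds 34.
Checked against all permutations: 717 km is optimal.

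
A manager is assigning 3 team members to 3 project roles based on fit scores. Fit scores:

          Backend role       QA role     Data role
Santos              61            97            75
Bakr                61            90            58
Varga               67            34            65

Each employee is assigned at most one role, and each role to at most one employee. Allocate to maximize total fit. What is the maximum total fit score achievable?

Max total: 232 pts

Optimal: Santos→Data role (75 pts), Bakr→QA role (90 pts), Varga→Backend role (67 pts) — total 75+90+67 = 232 pts.
Max-entry greedy (repeatedly take the single best remaining cell) gives 222 pts, worse by 10.
Next-best assignment: Santos→QA role, Bakr→Backend role, Varga→Data role = 223 pts.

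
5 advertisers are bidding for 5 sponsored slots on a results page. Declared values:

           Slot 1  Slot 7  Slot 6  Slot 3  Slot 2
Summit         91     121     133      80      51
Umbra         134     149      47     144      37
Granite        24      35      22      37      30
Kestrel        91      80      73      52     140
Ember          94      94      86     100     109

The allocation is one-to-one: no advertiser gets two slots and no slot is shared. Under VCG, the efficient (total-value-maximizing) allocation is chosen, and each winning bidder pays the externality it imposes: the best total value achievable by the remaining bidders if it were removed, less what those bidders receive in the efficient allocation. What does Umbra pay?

Umbra pays $4.

Efficient allocation: Summit→Slot 6 ($133), Umbra→Slot 7 ($149), Granite→Slot 3 ($37), Kestrel→Slot 2 ($140), Ember→Slot 1 ($94); total welfare W = $553.
Umbra receives Slot 7 at value $149, so the others get W − 149 = $404.
Without Umbra: best allocation of the remaining 4 bidders over all 5 slots is Summit→Slot 6 ($133), Granite→Slot 7 ($35), Kestrel→Slot 2 ($140), Ember→Slot 3 ($100), total $408.
VCG payment = (others' best without Umbra) − (others' welfare with Umbra) = 408 − 404 = $4.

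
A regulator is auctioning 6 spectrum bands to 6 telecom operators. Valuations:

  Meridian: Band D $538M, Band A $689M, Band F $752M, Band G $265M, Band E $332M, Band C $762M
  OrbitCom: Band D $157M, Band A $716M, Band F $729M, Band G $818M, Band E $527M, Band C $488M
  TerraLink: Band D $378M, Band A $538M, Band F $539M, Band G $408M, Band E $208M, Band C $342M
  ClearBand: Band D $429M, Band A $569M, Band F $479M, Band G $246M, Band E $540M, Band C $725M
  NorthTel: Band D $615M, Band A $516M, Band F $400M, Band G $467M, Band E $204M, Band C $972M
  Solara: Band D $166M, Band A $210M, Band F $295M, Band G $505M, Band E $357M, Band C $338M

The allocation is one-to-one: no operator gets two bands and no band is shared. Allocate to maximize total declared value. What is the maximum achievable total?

This is the linear assignment problem.
Optimal: Meridian→Band F ($752M), OrbitCom→Band G ($818M), TerraLink→Band A ($538M), ClearBand→Band D ($429M), NorthTel→Band C ($972M), Solara→Band E ($357M) — total 752+818+538+429+972+357 = $3866M.
Max-entry greedy (repeatedly take the single best remaining cell) gives $3846M, worse by 20.
Next-best assignment: Meridian→Band F, OrbitCom→Band A, TerraLink→Band D, ClearBand→Band E, NorthTel→Band C, Solara→Band G = $3863M.
Every other assignment is strictly worse.

Maximum total: $3866M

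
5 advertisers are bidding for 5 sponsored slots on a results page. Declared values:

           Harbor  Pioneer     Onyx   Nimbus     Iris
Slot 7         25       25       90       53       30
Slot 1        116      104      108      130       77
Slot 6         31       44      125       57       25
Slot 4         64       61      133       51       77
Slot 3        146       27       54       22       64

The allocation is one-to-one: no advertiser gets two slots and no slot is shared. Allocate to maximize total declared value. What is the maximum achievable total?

Max total: $505

This is the linear assignment problem.
Optimal: Harbor→Slot 3 ($146), Pioneer→Slot 1 ($104), Onyx→Slot 6 ($125), Nimbus→Slot 7 ($53), Iris→Slot 4 ($77) — total 146+104+125+53+77 = $505.
Max-entry greedy (repeatedly take the single best remaining cell) gives $483, worse by 22.
Swapping Onyx↔Iris (Onyx→Slot 4 $133, Iris→Slot 6 $25) loses 44.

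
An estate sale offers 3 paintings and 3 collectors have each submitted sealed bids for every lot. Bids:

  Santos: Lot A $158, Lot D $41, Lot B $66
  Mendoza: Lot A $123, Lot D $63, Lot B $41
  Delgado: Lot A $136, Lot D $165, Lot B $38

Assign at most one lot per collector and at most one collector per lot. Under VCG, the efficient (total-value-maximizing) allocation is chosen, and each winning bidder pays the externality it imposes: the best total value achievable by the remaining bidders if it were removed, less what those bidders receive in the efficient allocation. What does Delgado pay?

Delgado pays $22.

Efficient allocation: Santos→Lot A ($158), Mendoza→Lot B ($41), Delgado→Lot D ($165); total welfare W = $364.
Delgado receives Lot D at value $165, so the others get W − 165 = $199.
Without Delgado: best allocation of the remaining 2 bidders over all 3 lots is Santos→Lot A ($158), Mendoza→Lot D ($63), total $221.
VCG payment = (others' best without Delgado) − (others' welfare with Delgado) = 221 − 199 = $22.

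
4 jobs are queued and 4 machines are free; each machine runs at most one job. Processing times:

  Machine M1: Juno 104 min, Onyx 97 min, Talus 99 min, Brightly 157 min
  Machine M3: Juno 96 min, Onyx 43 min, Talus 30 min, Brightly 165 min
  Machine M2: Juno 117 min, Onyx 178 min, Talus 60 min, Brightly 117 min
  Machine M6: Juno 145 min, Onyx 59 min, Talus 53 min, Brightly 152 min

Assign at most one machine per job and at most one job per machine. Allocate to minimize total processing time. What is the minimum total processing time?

Minimum total: 310 min

This is the linear assignment problem.
Optimal: Juno→Machine M1 (104 min), Onyx→Machine M6 (59 min), Talus→Machine M3 (30 min), Brightly→Machine M2 (117 min) — total 104+59+30+117 = 310 min.
Column-greedy (each machine in turn goes to its cheapest remaining job) gives 396 min, worse by 86.
Next-best assignment: Juno→Machine M1, Onyx→Machine M3, Talus→Machine M6, Brightly→Machine M2 = 317 min.
Checked against all permutations: 310 min is optimal.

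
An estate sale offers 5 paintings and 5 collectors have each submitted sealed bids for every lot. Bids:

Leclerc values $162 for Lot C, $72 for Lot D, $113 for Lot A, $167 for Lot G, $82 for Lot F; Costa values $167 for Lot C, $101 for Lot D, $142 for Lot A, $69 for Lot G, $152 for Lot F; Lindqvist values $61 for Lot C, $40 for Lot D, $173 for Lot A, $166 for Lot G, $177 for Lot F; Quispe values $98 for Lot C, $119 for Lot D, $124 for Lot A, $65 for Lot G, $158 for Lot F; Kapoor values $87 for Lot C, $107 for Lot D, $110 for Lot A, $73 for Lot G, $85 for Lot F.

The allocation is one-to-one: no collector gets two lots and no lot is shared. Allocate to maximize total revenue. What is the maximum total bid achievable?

Maximum total: $772

Optimal: Leclerc→Lot G ($167), Costa→Lot C ($167), Lindqvist→Lot A ($173), Quispe→Lot F ($158), Kapoor→Lot D ($107) — total 167+167+173+158+107 = $772.
Column-greedy (each lot in turn goes to its best remaining collector) gives $711, worse by 61.
Swapping Leclerc↔Quispe (Leclerc→Lot F $82, Quispe→Lot G $65) loses 178.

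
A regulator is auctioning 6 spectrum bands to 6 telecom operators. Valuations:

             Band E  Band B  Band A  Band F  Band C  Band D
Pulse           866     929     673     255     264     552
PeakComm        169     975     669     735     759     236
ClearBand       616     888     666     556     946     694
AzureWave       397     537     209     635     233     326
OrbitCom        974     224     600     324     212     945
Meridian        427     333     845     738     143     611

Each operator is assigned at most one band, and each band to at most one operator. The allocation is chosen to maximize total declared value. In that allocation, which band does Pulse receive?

Pulse receives Band E.

Optimal: Pulse→Band E ($866M), PeakComm→Band B ($975M), ClearBand→Band C ($946M), AzureWave→Band F ($635M), OrbitCom→Band D ($945M), Meridian→Band A ($845M) — total 866+975+946+635+945+845 = $5212M.
Max-entry greedy (repeatedly take the single best remaining cell) gives $4927M, worse by 285.
Swapping ClearBand↔OrbitCom (ClearBand→Band D $694M, OrbitCom→Band C $212M) loses 985.
Checked against all permutations: $5212M is optimal.
Pulse's own top band is Band B ($929M), but forcing Pulse→Band B and reassigning the rest optimally gives only $4836M — worse by 376.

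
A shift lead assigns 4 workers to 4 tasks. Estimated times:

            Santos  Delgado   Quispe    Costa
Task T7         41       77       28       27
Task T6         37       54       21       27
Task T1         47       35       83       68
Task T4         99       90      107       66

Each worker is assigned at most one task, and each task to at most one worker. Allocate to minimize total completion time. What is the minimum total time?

This is the linear assignment problem.
Optimal: Santos→Task T7 (41 min), Delgado→Task T1 (35 min), Quispe→Task T6 (21 min), Costa→Task T4 (66 min) — total 41+35+21+66 = 163 min.
Row-greedy (each worker in turn takes its cheapest remaining task) gives 166 min, worse by 3.
Swapping Santos↔Quispe (Santos→Task T6 37 min, Quispe→Task T7 28 min) adds 3.
Every other assignment is strictly worse.

Minimum total: 163 min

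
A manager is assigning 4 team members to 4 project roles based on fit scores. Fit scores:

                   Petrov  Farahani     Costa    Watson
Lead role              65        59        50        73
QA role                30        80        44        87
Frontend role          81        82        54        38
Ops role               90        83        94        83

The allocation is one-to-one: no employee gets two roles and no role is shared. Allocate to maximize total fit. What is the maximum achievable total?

Max total: 328 pts

This is the linear assignment problem.
Optimal: Petrov→Lead role (65 pts), Farahani→Frontend role (82 pts), Costa→Ops role (94 pts), Watson→QA role (87 pts) — total 65+82+94+87 = 328 pts.
Row-greedy (each employee in turn takes its best remaining role) gives 309 pts, worse by 19.
Checked against all permutations: 328 pts is optimal.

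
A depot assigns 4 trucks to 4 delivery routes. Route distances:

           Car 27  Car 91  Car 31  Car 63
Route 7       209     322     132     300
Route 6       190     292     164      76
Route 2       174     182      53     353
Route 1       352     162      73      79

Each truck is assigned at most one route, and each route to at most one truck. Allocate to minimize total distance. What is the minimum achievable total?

This is a one-to-one assignment (minimum-cost bipartite matching).
Optimal: Car 27→Route 7 (209 km), Car 91→Route 1 (162 km), Car 31→Route 2 (53 km), Car 63→Route 6 (76 km) — total 209+162+53+76 = 500 km.
Column-greedy (each route in turn goes to its cheapest remaining truck) gives 544 km, worse by 44.

Min total: 500 km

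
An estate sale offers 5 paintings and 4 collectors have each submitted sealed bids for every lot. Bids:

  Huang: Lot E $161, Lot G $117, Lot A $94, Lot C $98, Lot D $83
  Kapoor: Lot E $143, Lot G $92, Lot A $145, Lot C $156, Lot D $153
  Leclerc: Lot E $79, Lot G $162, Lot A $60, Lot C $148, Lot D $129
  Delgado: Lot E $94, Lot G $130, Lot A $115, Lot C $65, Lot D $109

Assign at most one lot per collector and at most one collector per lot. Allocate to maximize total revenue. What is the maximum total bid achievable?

Treat this as an assignment problem: match each collector to one lot.
Optimal: Huang→Lot E ($161), Kapoor→Lot C ($156), Leclerc→Lot G ($162), Delgado→Lot A ($115) — total 161+156+162+115 = $594.
Column-greedy (each lot in turn goes to its best remaining collector) gives $533, worse by 61.

Maximum total: $594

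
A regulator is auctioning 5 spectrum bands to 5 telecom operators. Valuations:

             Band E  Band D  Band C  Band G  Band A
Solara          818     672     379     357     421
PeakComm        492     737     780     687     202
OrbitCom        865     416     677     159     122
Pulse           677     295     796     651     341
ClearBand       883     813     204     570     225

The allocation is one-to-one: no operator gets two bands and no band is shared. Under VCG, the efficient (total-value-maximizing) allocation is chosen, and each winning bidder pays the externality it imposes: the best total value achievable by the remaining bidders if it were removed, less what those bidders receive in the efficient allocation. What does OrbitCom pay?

OrbitCom pays $397M.

Efficient allocation: Solara→Band A ($421M), PeakComm→Band G ($687M), OrbitCom→Band E ($865M), Pulse→Band C ($796M), ClearBand→Band D ($813M); total welfare W = $3582M.
OrbitCom receives Band E at value $865M, so the others get W − 865 = $2717M.
Without OrbitCom: best allocation of the remaining 4 bidders over all 5 bands is Solara→Band E ($818M), PeakComm→Band G ($687M), Pulse→Band C ($796M), ClearBand→Band D ($813M), total $3114M.
VCG payment = (others' best without OrbitCom) − (others' welfare with OrbitCom) = 3114 − 2717 = $397M.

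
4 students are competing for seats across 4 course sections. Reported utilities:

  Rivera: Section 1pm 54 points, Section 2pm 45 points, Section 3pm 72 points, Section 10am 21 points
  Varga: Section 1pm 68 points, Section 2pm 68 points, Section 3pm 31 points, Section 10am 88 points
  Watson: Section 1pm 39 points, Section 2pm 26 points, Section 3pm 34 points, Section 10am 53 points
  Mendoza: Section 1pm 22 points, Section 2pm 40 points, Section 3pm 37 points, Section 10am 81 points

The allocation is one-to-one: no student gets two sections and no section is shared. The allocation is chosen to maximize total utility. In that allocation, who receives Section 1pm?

Watson receives Section 1pm.

Optimal: Rivera→Section 3pm (72 points), Varga→Section 2pm (68 points), Watson→Section 1pm (39 points), Mendoza→Section 10am (81 points) — total 72+68+39+81 = 260 points.
Column-greedy (each section in turn goes to its best remaining student) gives 203 points, worse by 57.
Next-best assignment: Rivera→Section 3pm, Varga→Section 1pm, Watson→Section 2pm, Mendoza→Section 10am = 247 points.
Watson's own top section is Section 10am (53 points), but forcing Watson→Section 10am and reassigning the rest optimally gives only 233 points — worse by 27.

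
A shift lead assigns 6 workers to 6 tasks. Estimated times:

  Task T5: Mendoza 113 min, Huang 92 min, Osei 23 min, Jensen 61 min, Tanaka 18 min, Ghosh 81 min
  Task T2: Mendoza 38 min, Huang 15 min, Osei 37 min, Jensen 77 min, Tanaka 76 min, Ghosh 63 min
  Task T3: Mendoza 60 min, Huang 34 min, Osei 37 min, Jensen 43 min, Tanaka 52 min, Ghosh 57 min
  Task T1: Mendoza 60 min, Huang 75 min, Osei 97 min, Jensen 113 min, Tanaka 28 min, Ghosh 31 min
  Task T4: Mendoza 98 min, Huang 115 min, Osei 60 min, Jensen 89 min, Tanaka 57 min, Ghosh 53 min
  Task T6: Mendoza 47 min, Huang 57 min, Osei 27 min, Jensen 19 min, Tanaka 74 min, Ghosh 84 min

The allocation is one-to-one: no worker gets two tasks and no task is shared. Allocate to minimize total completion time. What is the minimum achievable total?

Minimum total: 195 min

Optimal: Mendoza→Task T2 (38 min), Huang→Task T3 (34 min), Osei→Task T5 (23 min), Jensen→Task T6 (19 min), Tanaka→Task T1 (28 min), Ghosh→Task T4 (53 min) — total 38+34+23+19+28+53 = 195 min.
Column-greedy (each task in turn goes to its cheapest remaining worker) gives 237 min, worse by 42.
Every other assignment is strictly worse.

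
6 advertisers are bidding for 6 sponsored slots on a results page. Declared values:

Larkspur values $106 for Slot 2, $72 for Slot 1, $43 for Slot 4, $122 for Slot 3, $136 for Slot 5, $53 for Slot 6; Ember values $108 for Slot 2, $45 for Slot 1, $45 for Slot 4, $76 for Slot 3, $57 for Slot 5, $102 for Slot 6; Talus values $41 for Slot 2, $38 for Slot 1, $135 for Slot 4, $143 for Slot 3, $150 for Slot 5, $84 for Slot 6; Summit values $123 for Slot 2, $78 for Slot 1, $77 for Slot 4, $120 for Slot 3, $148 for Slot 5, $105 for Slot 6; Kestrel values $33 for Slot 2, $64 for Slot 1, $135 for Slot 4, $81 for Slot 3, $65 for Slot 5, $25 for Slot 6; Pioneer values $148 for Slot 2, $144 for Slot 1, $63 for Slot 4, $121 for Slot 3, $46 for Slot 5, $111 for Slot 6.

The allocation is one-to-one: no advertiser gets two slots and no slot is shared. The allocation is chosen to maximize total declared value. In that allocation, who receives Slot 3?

Talus receives Slot 3.

This is the linear assignment problem.
Optimal: Larkspur→Slot 5 ($136), Ember→Slot 6 ($102), Talus→Slot 3 ($143), Summit→Slot 2 ($123), Kestrel→Slot 4 ($135), Pioneer→Slot 1 ($144) — total 136+102+143+123+135+144 = $783.
Column-greedy (each slot in turn goes to its best remaining advertiser) gives $650, worse by 133.
No other one-to-one assignment exceeds $783.
Talus's own top slot is Slot 5 ($150), but forcing Talus→Slot 5 and reassigning the rest optimally gives only $776 — worse by 7.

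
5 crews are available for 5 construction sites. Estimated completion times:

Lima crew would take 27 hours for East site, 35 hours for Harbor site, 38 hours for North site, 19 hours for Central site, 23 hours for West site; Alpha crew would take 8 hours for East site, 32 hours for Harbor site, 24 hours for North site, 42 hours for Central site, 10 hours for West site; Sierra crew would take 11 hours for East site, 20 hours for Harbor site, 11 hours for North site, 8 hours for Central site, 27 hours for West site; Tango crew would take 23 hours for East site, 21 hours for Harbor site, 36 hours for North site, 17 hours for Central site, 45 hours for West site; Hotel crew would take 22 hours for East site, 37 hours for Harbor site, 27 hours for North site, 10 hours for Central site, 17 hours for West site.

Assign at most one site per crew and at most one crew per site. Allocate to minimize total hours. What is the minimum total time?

Minimum total: 73 hours

Optimal: Lima crew→West site (23 hours), Alpha crew→East site (8 hours), Sierra crew→North site (11 hours), Tango crew→Harbor site (21 hours), Hotel crew→Central site (10 hours) — total 23+8+11+21+10 = 73 hours.
Column-greedy (each site in turn goes to its cheapest remaining crew) gives 95 hours, worse by 22.
Next-best assignment: Lima crew→Central site, Alpha crew→East site, Sierra crew→North site, Tango crew→Harbor site, Hotel crew→West site = 76 hours.
Swapping Hotel crew↔Lima crew (Hotel crew→West site 17 hours, Lima crew→Central site 19 hours) adds 3.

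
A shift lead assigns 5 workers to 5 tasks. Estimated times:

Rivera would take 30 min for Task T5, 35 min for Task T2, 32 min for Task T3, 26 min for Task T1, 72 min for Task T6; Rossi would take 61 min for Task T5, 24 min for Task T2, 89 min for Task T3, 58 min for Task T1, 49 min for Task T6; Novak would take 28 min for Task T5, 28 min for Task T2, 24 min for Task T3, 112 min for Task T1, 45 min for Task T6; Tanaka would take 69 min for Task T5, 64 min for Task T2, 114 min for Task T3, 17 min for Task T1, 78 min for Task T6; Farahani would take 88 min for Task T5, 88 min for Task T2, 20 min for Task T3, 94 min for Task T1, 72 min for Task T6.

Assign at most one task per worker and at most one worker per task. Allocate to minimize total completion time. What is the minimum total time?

Min total: 136 min

This is a one-to-one assignment (minimum-cost bipartite matching).
Optimal: Rivera→Task T5 (30 min), Rossi→Task T2 (24 min), Novak→Task T6 (45 min), Tanaka→Task T1 (17 min), Farahani→Task T3 (20 min) — total 30+24+45+17+20 = 136 min.
Row-greedy (each worker in turn takes its cheapest remaining task) gives 215 min, worse by 79.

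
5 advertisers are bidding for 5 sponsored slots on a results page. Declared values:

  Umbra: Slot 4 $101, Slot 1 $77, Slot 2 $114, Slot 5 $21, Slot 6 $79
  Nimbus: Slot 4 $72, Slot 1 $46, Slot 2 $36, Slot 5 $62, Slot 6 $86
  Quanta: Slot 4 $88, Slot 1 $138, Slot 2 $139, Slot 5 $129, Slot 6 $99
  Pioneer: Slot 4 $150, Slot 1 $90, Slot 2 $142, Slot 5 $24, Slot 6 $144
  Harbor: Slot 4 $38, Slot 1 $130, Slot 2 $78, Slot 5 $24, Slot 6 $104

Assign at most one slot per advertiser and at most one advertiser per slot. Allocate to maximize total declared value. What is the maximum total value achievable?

Maximum total: $609

Optimal: Umbra→Slot 2 ($114), Nimbus→Slot 6 ($86), Quanta→Slot 5 ($129), Pioneer→Slot 4 ($150), Harbor→Slot 1 ($130) — total 114+86+129+150+130 = $609.
Column-greedy (each slot in turn goes to its best remaining advertiser) gives $568, worse by 41.
Next-best assignment: Umbra→Slot 2, Nimbus→Slot 4, Quanta→Slot 5, Pioneer→Slot 6, Harbor→Slot 1 = $589.
Every other assignment is strictly worse.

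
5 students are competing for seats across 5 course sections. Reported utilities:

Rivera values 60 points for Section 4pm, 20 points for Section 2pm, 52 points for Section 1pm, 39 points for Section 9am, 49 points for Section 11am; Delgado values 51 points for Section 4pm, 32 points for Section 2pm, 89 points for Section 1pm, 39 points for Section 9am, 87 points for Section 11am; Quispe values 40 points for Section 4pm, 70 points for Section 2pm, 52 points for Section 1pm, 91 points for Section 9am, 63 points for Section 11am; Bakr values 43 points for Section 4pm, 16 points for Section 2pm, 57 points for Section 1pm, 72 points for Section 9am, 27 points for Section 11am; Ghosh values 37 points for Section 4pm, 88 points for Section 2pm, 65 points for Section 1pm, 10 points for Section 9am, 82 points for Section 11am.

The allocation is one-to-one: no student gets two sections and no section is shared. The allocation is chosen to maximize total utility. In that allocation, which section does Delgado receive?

Optimal: Rivera→Section 4pm (60 points), Delgado→Section 11am (87 points), Quispe→Section 9am (91 points), Bakr→Section 1pm (57 points), Ghosh→Section 2pm (88 points) — total 60+87+91+57+88 = 383 points.
Row-greedy (each student in turn takes its best remaining section) gives 355 points, worse by 28.
Next-best assignment: Rivera→Section 4pm, Delgado→Section 1pm, Quispe→Section 2pm, Bakr→Section 9am, Ghosh→Section 11am = 373 points.
Delgado's own top section is Section 1pm (89 points), but forcing Delgado→Section 1pm and reassigning the rest optimally gives only 373 points — worse by 10.

Delgado receives Section 11am.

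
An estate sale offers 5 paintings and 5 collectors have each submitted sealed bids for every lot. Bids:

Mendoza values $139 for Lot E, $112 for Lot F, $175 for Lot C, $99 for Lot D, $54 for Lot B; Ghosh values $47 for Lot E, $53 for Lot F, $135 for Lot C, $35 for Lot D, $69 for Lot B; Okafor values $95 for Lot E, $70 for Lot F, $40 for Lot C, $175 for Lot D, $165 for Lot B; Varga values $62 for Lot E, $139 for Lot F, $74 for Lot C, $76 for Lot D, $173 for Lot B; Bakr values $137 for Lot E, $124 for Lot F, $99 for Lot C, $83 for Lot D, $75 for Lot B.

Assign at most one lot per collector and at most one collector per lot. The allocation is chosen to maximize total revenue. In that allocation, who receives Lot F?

Treat this as an assignment problem: match each collector to one lot.
Optimal: Mendoza→Lot E ($139), Ghosh→Lot C ($135), Okafor→Lot D ($175), Varga→Lot B ($173), Bakr→Lot F ($124) — total 139+135+175+173+124 = $746.
Row-greedy (each collector in turn takes its best remaining lot) gives $695, worse by 51.
Swapping Bakr↔Ghosh (Bakr→Lot C $99, Ghosh→Lot F $53) loses 107.
Bakr's own top lot is Lot E ($137), but forcing Bakr→Lot E and reassigning the rest optimally gives only $732 — worse by 14.

Bakr receives Lot F.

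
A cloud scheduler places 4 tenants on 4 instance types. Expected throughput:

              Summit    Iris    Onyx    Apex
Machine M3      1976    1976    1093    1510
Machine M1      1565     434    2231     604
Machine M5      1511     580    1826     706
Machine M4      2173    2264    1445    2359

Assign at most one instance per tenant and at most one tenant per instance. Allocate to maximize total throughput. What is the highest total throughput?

Max total: 8077 ops/s

This is a one-to-one assignment (maximum-weight bipartite matching).
Optimal: Summit→Machine M5 (1511 ops/s), Iris→Machine M3 (1976 ops/s), Onyx→Machine M1 (2231 ops/s), Apex→Machine M4 (2359 ops/s) — total 1511+1976+2231+2359 = 8077 ops/s.
Max-entry greedy (repeatedly take the single best remaining cell) gives 7146 ops/s, worse by 931.
Checked against all permutations: 8077 ops/s is optimal.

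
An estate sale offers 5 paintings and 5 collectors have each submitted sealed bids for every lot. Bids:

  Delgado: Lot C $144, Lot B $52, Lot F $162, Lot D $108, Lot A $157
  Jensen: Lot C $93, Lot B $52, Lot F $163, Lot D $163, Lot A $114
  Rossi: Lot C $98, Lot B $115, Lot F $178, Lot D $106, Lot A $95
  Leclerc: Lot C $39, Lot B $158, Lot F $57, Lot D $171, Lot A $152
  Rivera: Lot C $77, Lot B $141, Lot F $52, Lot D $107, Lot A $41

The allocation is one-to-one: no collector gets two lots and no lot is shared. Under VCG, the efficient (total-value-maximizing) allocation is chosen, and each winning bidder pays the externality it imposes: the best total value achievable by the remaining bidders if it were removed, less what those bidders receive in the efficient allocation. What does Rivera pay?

Rivera pays $19.

Efficient allocation: Delgado→Lot C ($144), Jensen→Lot D ($163), Rossi→Lot F ($178), Leclerc→Lot A ($152), Rivera→Lot B ($141); total welfare W = $778.
Rivera receives Lot B at value $141, so the others get W − 141 = $637.
Without Rivera: best allocation of the remaining 4 bidders over all 5 lots is Delgado→Lot A ($157), Jensen→Lot D ($163), Rossi→Lot F ($178), Leclerc→Lot B ($158), total $656.
VCG payment = (others' best without Rivera) − (others' welfare with Rivera) = 656 − 637 = $19.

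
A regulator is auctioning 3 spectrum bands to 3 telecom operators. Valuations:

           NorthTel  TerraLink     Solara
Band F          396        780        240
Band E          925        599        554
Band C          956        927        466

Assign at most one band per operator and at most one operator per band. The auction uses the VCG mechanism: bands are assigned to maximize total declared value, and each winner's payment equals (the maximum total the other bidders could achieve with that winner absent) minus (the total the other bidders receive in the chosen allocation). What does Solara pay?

Efficient allocation: NorthTel→Band C ($956M), TerraLink→Band F ($780M), Solara→Band E ($554M); total welfare W = $2290M.
Solara receives Band E at value $554M, so the others get W − 554 = $1736M.
Without Solara: best allocation of the remaining 2 bidders over all 3 bands is NorthTel→Band E ($925M), TerraLink→Band C ($927M), total $1852M.
VCG payment = (others' best without Solara) − (others' welfare with Solara) = 1852 − 1736 = $116M.

Solara pays $116M.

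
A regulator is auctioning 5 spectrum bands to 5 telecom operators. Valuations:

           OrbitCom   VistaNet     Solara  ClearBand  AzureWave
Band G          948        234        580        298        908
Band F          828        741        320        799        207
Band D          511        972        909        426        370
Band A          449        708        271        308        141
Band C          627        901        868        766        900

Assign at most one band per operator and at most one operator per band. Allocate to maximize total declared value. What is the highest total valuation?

Maximum total: $4264M

Optimal: OrbitCom→Band G ($948M), VistaNet→Band A ($708M), Solara→Band D ($909M), ClearBand→Band F ($799M), AzureWave→Band C ($900M) — total 948+708+909+799+900 = $4264M.
Column-greedy (each band in turn goes to its best remaining operator) gives $3890M, worse by 374.
Next-best assignment: OrbitCom→Band F, VistaNet→Band A, Solara→Band D, ClearBand→Band C, AzureWave→Band G = $4119M.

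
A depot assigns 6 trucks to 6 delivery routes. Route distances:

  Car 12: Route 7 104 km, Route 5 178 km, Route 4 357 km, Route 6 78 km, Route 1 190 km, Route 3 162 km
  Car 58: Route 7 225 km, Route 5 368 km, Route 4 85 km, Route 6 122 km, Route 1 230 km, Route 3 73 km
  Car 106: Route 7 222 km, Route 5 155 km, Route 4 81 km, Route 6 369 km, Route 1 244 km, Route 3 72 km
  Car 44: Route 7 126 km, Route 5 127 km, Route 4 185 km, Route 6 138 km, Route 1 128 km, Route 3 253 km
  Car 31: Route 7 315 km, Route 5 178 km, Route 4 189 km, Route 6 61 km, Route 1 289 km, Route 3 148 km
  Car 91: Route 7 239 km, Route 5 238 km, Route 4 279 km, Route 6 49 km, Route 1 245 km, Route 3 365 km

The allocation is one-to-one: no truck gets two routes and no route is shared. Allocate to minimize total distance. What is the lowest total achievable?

Min total: 613 km

Optimal: Car 12→Route 7 (104 km), Car 58→Route 3 (73 km), Car 106→Route 4 (81 km), Car 44→Route 1 (128 km), Car 31→Route 5 (178 km), Car 91→Route 6 (49 km) — total 104+73+81+128+178+49 = 613 km.
Column-greedy (each route in turn goes to its cheapest remaining truck) gives 739 km, worse by 126.
Next-best assignment: Car 12→Route 7, Car 58→Route 4, Car 106→Route 3, Car 44→Route 1, Car 31→Route 5, Car 91→Route 6 = 616 km.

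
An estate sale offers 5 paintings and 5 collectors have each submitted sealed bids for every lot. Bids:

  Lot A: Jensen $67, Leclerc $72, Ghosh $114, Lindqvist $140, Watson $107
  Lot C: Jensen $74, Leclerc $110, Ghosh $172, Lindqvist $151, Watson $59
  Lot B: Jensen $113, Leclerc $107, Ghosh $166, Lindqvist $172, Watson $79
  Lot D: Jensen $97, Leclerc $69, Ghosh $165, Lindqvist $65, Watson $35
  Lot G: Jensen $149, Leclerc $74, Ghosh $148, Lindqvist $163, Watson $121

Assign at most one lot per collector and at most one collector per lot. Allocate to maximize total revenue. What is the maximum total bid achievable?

Optimal: Jensen→Lot G ($149), Leclerc→Lot C ($110), Ghosh→Lot D ($165), Lindqvist→Lot B ($172), Watson→Lot A ($107) — total 149+110+165+172+107 = $703.
Checked against all permutations: $703 is optimal.

Max total: $703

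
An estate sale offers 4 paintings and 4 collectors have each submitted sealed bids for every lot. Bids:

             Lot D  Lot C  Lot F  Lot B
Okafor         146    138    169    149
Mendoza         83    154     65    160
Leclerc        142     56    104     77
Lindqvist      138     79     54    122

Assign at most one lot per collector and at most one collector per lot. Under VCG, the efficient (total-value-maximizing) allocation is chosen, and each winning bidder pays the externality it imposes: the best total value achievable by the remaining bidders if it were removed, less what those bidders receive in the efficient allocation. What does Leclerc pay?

Efficient allocation: Okafor→Lot F ($169), Mendoza→Lot C ($154), Leclerc→Lot D ($142), Lindqvist→Lot B ($122); total welfare W = $587.
Leclerc receives Lot D at value $142, so the others get W − 142 = $445.
Without Leclerc: best allocation of the remaining 3 bidders over all 4 lots is Okafor→Lot F ($169), Mendoza→Lot B ($160), Lindqvist→Lot D ($138), total $467.
VCG payment = (others' best without Leclerc) − (others' welfare with Leclerc) = 467 − 445 = $22.

Leclerc pays $22.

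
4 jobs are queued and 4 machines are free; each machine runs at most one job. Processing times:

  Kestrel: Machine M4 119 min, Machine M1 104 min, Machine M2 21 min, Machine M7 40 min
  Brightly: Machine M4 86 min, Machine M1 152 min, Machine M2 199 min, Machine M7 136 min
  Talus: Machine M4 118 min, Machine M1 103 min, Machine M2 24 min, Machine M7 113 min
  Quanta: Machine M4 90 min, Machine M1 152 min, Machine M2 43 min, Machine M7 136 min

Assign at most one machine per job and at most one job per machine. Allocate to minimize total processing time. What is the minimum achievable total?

Optimal: Kestrel→Machine M7 (40 min), Brightly→Machine M4 (86 min), Talus→Machine M1 (103 min), Quanta→Machine M2 (43 min) — total 40+86+103+43 = 272 min.
Min-entry greedy (repeatedly take the single cheapest remaining cell) gives 346 min, worse by 74.
No other one-to-one assignment undercuts 272 min.

Min total: 272 min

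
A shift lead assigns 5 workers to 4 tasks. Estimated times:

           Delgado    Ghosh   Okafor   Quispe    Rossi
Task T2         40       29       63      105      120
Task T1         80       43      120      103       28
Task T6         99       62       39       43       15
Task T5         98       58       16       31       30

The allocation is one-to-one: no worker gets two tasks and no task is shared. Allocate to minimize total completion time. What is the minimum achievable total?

This is the linear assignment problem.
Optimal: Delgado→Task T2 (40 min), Ghosh→Task T1 (43 min), Rossi→Task T6 (15 min), Okafor→Task T5 (16 min) — total 40+43+15+16 = 114 min.
Column-greedy (each task in turn goes to its cheapest remaining worker) gives 127 min, worse by 13.
Next-best assignment: Ghosh→Task T2, Rossi→Task T1, Quispe→Task T6, Okafor→Task T5 = 116 min.
Checked against all permutations: 114 min is optimal.

Minimum total: 114 min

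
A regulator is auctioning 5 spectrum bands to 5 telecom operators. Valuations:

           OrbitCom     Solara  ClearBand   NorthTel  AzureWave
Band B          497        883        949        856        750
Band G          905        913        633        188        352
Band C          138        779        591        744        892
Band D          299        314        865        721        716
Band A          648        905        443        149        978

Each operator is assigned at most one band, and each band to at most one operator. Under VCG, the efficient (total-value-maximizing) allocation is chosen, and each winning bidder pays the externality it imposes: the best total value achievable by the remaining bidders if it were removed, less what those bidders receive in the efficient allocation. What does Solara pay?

Solara pays $86M.

Efficient allocation: OrbitCom→Band G ($905M), Solara→Band A ($905M), ClearBand→Band D ($865M), NorthTel→Band B ($856M), AzureWave→Band C ($892M); total welfare W = $4423M.
Solara receives Band A at value $905M, so the others get W − 905 = $3518M.
Without Solara: best allocation of the remaining 4 bidders over all 5 bands is OrbitCom→Band G ($905M), ClearBand→Band D ($865M), NorthTel→Band B ($856M), AzureWave→Band A ($978M), total $3604M.
VCG payment = (others' best without Solara) − (others' welfare with Solara) = 3604 − 3518 = $86M.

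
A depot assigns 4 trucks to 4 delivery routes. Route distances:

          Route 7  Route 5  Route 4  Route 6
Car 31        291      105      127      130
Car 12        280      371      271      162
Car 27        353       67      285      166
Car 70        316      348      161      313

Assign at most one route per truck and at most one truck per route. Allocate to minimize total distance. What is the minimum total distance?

Optimal: Car 31→Route 6 (130 km), Car 12→Route 7 (280 km), Car 27→Route 5 (67 km), Car 70→Route 4 (161 km) — total 130+280+67+161 = 638 km.
Column-greedy (each route in turn goes to its cheapest remaining truck) gives 787 km, worse by 149.
Swapping Car 70↔Car 12 (Car 70→Route 7 316 km, Car 12→Route 4 271 km) adds 146.
Every other assignment is strictly worse.

Minimum total: 638 km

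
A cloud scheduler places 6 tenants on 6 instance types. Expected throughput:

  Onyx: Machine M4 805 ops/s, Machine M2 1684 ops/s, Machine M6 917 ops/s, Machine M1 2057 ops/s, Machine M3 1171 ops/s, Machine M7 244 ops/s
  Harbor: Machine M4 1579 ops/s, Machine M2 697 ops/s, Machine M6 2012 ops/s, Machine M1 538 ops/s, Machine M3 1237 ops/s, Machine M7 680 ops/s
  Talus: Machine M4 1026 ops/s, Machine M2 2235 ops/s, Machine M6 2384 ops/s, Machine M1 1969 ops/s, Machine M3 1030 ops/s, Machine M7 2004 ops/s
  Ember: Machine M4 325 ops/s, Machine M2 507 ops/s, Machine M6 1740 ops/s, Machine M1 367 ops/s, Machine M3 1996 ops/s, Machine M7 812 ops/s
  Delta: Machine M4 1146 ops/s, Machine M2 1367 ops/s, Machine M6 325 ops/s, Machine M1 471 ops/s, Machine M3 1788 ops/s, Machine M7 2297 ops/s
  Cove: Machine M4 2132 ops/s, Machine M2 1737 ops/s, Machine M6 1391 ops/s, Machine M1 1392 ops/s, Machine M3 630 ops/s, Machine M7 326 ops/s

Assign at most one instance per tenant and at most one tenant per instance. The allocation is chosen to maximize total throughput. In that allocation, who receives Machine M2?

This is the linear assignment problem.
Optimal: Onyx→Machine M1 (2057 ops/s), Harbor→Machine M6 (2012 ops/s), Talus→Machine M2 (2235 ops/s), Ember→Machine M3 (1996 ops/s), Delta→Machine M7 (2297 ops/s), Cove→Machine M4 (2132 ops/s) — total 2057+2012+2235+1996+2297+2132 = 12729 ops/s.
Max-entry greedy (repeatedly take the single best remaining cell) gives 11563 ops/s, worse by 1166.
Next-best assignment: Onyx→Machine M2, Harbor→Machine M6, Talus→Machine M1, Ember→Machine M3, Delta→Machine M7, Cove→Machine M4 = 12090 ops/s.
Swapping Cove↔Onyx (Cove→Machine M1 1392 ops/s, Onyx→Machine M4 805 ops/s) loses 1992.
Every other assignment is strictly worse.
Talus's own top instance is Machine M6 (2384 ops/s), but forcing Talus→Machine M6 and reassigning the rest optimally gives only 12050 ops/s — worse by 679.

Talus receives Machine M2.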